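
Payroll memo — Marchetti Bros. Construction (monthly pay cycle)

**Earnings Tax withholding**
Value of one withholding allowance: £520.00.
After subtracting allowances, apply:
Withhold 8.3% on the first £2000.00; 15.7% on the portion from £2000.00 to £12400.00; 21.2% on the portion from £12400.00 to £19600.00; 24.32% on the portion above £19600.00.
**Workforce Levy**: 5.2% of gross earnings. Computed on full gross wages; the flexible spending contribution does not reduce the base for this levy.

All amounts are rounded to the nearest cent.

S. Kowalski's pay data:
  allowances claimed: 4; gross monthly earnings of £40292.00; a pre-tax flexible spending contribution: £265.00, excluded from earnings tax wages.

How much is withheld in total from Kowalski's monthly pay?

£9882.37

Earnings Tax: taxable = £40292.00 − £265.00 − 4×£520.00 = £37947.00
  £3325.20 + 24.32% × (£37947.00 − £19600.00) = £3325.20 + 24.32% × £18347.00 = £7787.19
Workforce Levy: 5.2% × £40292.00 = £2095.18
Total: £7787.19 + £2095.18 = £9882.37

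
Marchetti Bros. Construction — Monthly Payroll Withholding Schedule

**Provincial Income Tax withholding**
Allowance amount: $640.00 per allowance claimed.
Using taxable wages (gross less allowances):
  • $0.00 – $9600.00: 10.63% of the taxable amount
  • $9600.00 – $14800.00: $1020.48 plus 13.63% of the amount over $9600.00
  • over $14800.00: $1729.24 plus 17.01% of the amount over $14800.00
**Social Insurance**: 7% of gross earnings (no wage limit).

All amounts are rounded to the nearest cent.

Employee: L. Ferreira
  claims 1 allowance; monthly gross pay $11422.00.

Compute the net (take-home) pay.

$9440.87

Provincial Income Tax: taxable = $11422.00 − 1×$640.00 = $10782.00
  $1020.48 + 13.63% × ($10782.00 − $9600.00) = $1020.48 + 13.63% × $1182.00 = $1181.59
Social Insurance: 7% × $11422.00 = $799.54
Total withheld: $1181.59 + $799.54 = $1981.13
Net pay: $11422.00 − $1981.13 = $9440.87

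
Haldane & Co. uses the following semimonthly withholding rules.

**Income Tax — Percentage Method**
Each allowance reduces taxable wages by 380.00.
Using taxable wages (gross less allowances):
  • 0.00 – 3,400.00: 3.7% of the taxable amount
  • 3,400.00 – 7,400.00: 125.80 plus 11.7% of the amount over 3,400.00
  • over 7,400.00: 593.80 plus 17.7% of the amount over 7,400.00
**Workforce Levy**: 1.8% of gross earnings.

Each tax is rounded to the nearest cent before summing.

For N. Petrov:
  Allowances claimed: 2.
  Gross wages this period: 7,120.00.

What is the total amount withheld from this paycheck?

600.28

Income Tax: taxable = 7,120.00 − 2×380.00 = 6,360.00
  125.80 + 11.7% × (6,360.00 − 3,400.00) = 125.80 + 11.7% × 2,960.00 = 472.12
Workforce Levy: 1.8% × 7,120.00 = 128.16
Total: 472.12 + 128.16 = 600.28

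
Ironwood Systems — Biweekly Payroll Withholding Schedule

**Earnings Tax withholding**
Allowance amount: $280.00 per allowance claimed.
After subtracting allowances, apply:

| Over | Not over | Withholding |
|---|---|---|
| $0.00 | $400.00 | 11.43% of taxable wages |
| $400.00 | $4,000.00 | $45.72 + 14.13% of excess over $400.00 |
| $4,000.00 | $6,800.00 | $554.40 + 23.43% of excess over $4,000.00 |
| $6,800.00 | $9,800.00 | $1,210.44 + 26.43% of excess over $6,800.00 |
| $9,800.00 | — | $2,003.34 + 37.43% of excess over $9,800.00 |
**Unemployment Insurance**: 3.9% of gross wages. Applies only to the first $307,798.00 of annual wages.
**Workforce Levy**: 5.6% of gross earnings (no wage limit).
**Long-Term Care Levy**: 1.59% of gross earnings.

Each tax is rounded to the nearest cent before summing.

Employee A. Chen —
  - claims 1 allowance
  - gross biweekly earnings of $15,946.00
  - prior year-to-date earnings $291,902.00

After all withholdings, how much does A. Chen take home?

$9,980.56

Earnings Tax: taxable = $15,946.00 − 1×$280.00 = $15,666.00
  $2,003.34 + 37.43% × ($15,666.00 − $9,800.00) = $2,003.34 + 37.43% × $5,866.00 = $4,198.98
Unemployment Insurance: cap $307,798.00 − YTD $291,902.00 = $15,896.00 subject; 3.9% × $15,896.00 = $619.94
Workforce Levy: 5.6% × $15,946.00 = $892.98
Long-Term Care Levy: 1.59% × $15,946.00 = $253.54
Total withheld: $4,198.98 + $619.94 + $892.98 + $253.54 = $5,965.44
Net pay: $15,946.00 − $5,965.44 = $9,980.56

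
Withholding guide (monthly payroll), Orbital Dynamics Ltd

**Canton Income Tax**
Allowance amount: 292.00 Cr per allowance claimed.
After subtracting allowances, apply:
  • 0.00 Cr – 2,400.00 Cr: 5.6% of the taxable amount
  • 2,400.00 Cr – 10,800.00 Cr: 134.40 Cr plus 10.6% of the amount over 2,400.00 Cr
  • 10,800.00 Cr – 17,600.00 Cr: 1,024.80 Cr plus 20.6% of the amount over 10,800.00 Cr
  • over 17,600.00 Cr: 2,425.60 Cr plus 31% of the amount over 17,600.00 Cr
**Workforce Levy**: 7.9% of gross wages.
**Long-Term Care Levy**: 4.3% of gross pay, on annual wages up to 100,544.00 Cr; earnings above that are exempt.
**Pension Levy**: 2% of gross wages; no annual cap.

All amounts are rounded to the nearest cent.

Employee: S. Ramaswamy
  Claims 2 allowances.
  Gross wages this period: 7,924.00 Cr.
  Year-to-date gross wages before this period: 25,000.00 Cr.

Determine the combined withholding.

1,783.25 Cr

Canton Income Tax: taxable = 7,924.00 Cr − 2×292.00 Cr = 7,340.00 Cr
  134.40 Cr + 10.6% × (7,340.00 Cr − 2,400.00 Cr) = 134.40 Cr + 10.6% × 4,940.00 Cr = 658.04 Cr
Workforce Levy: 7.9% × 7,924.00 Cr = 626.00 Cr
Long-Term Care Levy: 4.3% × 7,924.00 Cr = 340.73 Cr
Pension Levy: 2% × 7,924.00 Cr = 158.48 Cr
Total: 658.04 Cr + 626.00 Cr + 340.73 Cr + 158.48 Cr = 1,783.25 Cr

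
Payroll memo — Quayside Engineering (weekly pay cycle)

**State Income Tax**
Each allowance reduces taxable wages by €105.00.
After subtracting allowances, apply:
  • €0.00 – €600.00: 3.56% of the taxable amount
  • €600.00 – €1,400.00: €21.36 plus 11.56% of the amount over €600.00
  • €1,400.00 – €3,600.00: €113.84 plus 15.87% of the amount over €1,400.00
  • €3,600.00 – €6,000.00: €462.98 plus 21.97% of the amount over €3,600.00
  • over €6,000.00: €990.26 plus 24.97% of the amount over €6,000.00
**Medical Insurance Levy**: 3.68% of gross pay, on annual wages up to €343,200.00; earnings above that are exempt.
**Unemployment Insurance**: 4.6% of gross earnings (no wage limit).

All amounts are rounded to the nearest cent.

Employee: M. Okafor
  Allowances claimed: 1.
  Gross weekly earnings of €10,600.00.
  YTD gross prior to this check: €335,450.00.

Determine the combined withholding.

€2,885.46

State Income Tax: taxable = €10,600.00 − 1×€105.00 = €10,495.00
  €990.26 + 24.97% × (€10,495.00 − €6,000.00) = €990.26 + 24.97% × €4,495.00 = €2,112.66
Medical Insurance Levy: cap €343,200.00 − YTD €335,450.00 = €7,750.00 subject; 3.68% × €7,750.00 = €285.20
Unemployment Insurance: 4.6% × €10,600.00 = €487.60
Total: €2,112.66 + €285.20 + €487.60 = €2,885.46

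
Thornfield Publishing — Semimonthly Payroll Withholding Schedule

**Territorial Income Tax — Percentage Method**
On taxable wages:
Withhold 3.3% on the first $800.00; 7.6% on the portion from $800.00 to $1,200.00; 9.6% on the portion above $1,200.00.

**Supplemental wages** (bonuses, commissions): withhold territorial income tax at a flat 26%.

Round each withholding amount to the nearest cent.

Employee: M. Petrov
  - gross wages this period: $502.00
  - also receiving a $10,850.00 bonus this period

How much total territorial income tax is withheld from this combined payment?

Territorial Income Tax: taxable = $502.00
  3.3% × $502.00 = $16.57
Supplemental (26% flat on bonus): 26% × $10,850.00 = $2,821.00
Total territorial income tax: $16.57 + $2,821.00 = $2,837.57

$2,837.57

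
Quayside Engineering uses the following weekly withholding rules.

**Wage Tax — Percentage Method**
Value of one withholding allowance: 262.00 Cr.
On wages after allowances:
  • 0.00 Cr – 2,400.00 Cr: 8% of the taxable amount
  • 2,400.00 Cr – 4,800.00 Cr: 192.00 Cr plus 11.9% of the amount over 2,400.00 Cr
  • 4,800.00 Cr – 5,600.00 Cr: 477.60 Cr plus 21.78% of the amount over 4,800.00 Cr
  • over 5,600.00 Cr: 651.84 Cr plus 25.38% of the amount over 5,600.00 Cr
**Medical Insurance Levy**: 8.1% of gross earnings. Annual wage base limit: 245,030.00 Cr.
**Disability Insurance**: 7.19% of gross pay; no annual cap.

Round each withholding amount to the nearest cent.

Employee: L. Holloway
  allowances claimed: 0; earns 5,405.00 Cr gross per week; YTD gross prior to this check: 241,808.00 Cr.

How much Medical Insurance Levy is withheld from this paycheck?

Medical Insurance Levy: cap 245,030.00 Cr − YTD 241,808.00 Cr = 3,222.00 Cr subject; 8.1% × 3,222.00 Cr = 260.98 Cr

260.98 Cr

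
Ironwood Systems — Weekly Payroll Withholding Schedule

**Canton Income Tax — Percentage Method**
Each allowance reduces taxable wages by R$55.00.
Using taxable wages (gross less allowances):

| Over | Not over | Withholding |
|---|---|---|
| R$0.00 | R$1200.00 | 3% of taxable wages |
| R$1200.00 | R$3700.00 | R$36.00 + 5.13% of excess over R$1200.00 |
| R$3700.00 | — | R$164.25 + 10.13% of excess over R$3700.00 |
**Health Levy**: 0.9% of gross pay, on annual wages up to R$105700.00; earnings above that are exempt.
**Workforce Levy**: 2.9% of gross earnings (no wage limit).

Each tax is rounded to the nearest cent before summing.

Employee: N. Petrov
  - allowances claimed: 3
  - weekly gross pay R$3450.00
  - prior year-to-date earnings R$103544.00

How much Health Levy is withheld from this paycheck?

R$19.40

Health Levy: cap R$105700.00 − YTD R$103544.00 = R$2156.00 subject; 0.9% × R$2156.00 = R$19.40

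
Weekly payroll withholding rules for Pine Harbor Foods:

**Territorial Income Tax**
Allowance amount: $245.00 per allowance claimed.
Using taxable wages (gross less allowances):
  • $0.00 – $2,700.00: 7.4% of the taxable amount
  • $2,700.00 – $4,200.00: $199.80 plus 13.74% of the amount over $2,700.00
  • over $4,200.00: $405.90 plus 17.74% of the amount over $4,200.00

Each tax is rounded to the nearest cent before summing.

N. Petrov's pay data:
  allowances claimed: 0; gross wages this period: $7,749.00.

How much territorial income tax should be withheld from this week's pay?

Territorial Income Tax: taxable = $7,749.00
  $405.90 + 17.74% × ($7,749.00 − $4,200.00) = $405.90 + 17.74% × $3,549.00 = $1,035.49

$1,035.49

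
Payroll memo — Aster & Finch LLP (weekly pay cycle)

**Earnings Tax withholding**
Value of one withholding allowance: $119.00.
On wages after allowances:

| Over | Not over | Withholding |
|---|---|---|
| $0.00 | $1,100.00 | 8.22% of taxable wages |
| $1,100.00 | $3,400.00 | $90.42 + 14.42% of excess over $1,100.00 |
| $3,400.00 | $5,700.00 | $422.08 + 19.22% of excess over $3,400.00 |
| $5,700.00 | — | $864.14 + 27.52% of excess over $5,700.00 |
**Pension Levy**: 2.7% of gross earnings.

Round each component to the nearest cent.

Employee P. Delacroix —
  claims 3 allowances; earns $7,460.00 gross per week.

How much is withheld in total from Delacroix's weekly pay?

$1,451.67

Earnings Tax: taxable = $7,460.00 − 3×$119.00 = $7,103.00
  $864.14 + 27.52% × ($7,103.00 − $5,700.00) = $864.14 + 27.52% × $1,403.00 = $1,250.25
Pension Levy: 2.7% × $7,460.00 = $201.42
Total: $1,250.25 + $201.42 = $1,451.67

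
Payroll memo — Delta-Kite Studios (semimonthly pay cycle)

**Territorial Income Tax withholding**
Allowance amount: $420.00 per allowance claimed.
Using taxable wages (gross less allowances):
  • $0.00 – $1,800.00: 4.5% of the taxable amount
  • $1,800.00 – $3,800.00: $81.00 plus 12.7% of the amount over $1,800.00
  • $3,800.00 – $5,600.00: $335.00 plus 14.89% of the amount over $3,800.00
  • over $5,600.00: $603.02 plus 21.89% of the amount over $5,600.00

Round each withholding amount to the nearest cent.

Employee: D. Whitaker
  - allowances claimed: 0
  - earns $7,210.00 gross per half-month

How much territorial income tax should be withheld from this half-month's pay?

$955.45

Territorial Income Tax: taxable = $7,210.00
  $603.02 + 21.89% × ($7,210.00 − $5,600.00) = $603.02 + 21.89% × $1,610.00 = $955.45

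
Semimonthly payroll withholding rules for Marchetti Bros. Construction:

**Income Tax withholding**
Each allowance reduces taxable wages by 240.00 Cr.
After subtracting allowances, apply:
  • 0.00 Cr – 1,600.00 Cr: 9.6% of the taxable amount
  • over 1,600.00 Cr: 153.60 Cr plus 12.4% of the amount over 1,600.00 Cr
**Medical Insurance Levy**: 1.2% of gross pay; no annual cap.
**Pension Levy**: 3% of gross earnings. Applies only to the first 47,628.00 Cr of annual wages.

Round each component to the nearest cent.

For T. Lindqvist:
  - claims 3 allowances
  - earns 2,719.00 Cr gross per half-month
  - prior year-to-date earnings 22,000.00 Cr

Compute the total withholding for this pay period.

Income Tax: taxable = 2,719.00 Cr − 3×240.00 Cr = 1,999.00 Cr
  153.60 Cr + 12.4% × (1,999.00 Cr − 1,600.00 Cr) = 153.60 Cr + 12.4% × 399.00 Cr = 203.08 Cr
Medical Insurance Levy: 1.2% × 2,719.00 Cr = 32.63 Cr
Pension Levy: 3% × 2,719.00 Cr = 81.57 Cr
Total: 203.08 Cr + 32.63 Cr + 81.57 Cr = 317.28 Cr

317.28 Cr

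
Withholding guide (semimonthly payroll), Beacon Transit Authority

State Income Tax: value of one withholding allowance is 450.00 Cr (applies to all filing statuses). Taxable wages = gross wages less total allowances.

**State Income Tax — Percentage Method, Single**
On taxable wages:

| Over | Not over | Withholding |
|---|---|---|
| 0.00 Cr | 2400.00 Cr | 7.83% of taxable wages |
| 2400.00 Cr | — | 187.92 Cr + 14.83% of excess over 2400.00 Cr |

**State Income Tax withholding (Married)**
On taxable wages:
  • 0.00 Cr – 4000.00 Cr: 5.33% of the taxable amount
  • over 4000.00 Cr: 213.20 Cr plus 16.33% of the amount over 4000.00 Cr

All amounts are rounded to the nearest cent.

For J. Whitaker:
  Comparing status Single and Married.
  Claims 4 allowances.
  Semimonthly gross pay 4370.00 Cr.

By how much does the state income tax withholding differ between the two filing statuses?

State Income Tax (Single): taxable = 4370.00 Cr − 4×450.00 Cr = 2570.00 Cr
  187.92 Cr + 14.83% × (2570.00 Cr − 2400.00 Cr) = 187.92 Cr + 14.83% × 170.00 Cr = 213.13 Cr
State Income Tax (Married): taxable = 4370.00 Cr − 4×450.00 Cr = 2570.00 Cr
  5.33% × 2570.00 Cr = 136.98 Cr
Difference: |213.13 Cr − 136.98 Cr| = 76.15 Cr (higher under Single)

76.15 Cr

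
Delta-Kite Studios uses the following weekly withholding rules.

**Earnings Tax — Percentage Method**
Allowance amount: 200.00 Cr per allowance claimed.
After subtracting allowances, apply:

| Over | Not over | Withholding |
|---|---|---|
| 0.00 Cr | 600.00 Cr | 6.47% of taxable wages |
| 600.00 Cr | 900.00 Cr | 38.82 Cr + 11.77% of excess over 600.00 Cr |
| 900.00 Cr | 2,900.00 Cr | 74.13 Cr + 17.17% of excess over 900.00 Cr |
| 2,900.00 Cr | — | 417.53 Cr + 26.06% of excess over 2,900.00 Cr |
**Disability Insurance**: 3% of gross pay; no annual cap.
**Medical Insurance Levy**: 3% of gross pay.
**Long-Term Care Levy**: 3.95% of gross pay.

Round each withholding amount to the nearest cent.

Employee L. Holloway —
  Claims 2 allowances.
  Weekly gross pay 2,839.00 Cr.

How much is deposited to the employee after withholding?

2,218.14 Cr

Earnings Tax: taxable = 2,839.00 Cr − 2×200.00 Cr = 2,439.00 Cr
  74.13 Cr + 17.17% × (2,439.00 Cr − 900.00 Cr) = 74.13 Cr + 17.17% × 1,539.00 Cr = 338.38 Cr
Disability Insurance: 3% × 2,839.00 Cr = 85.17 Cr
Medical Insurance Levy: 3% × 2,839.00 Cr = 85.17 Cr
Long-Term Care Levy: 3.95% × 2,839.00 Cr = 112.14 Cr
Total withheld: 338.38 Cr + 85.17 Cr + 85.17 Cr + 112.14 Cr = 620.86 Cr
Net pay: 2,839.00 Cr − 620.86 Cr = 2,218.14 Cr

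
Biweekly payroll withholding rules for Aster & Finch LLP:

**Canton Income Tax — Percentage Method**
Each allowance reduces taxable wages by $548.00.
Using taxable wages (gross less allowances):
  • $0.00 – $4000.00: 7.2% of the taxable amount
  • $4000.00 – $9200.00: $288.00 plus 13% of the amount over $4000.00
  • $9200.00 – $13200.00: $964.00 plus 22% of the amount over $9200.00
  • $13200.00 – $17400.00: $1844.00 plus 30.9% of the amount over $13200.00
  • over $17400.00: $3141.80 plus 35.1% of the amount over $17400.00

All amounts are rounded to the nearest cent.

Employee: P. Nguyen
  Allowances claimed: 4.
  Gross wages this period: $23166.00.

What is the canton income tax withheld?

Canton Income Tax: taxable = $23166.00 − 4×$548.00 = $20974.00
  $3141.80 + 35.1% × ($20974.00 − $17400.00) = $3141.80 + 35.1% × $3574.00 = $4396.27

$4396.27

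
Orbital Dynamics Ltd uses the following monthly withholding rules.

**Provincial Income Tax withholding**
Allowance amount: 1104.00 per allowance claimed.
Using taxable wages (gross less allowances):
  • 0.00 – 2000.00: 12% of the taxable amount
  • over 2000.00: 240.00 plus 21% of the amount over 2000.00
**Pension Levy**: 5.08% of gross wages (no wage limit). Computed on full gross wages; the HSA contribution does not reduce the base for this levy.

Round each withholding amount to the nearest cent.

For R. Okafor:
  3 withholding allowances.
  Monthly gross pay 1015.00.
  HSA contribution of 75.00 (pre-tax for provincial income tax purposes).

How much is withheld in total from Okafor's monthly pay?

Provincial Income Tax: taxable = 1015.00 − 75.00 − 3×1104.00 = -2372.00
  Taxable ≤ 0 → 0.00
Pension Levy: 5.08% × 1015.00 = 51.56
Total: 0.00 + 51.56 = 51.56

51.56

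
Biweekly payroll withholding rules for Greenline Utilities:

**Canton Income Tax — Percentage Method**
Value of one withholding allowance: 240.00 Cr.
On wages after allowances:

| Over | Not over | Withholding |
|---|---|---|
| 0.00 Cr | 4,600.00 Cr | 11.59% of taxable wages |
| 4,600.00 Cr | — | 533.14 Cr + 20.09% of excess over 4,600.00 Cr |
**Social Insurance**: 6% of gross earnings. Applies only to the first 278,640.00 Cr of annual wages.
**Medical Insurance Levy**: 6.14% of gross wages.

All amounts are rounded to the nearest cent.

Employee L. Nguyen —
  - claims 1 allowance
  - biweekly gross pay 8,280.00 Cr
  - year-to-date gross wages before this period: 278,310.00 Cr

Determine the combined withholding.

Canton Income Tax: taxable = 8,280.00 Cr − 1×240.00 Cr = 8,040.00 Cr
  533.14 Cr + 20.09% × (8,040.00 Cr − 4,600.00 Cr) = 533.14 Cr + 20.09% × 3,440.00 Cr = 1,224.24 Cr
Social Insurance: cap 278,640.00 Cr − YTD 278,310.00 Cr = 330.00 Cr subject; 6% × 330.00 Cr = 19.80 Cr
Medical Insurance Levy: 6.14% × 8,280.00 Cr = 508.39 Cr
Total: 1,224.24 Cr + 19.80 Cr + 508.39 Cr = 1,752.43 Cr

1,752.43 Cr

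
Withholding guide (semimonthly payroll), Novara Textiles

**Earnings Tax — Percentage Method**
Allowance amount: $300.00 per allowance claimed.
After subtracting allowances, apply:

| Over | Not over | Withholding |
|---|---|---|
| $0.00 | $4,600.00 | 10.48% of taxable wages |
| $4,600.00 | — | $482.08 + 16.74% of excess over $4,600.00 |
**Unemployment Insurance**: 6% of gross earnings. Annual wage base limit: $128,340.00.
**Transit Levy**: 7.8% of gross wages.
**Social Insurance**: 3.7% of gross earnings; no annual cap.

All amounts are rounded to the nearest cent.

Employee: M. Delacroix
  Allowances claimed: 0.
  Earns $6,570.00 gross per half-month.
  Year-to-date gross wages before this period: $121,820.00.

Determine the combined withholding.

Earnings Tax: taxable = $6,570.00
  $482.08 + 16.74% × ($6,570.00 − $4,600.00) = $482.08 + 16.74% × $1,970.00 = $811.86
Unemployment Insurance: cap $128,340.00 − YTD $121,820.00 = $6,520.00 subject; 6% × $6,520.00 = $391.20
Transit Levy: 7.8% × $6,570.00 = $512.46
Social Insurance: 3.7% × $6,570.00 = $243.09
Total: $811.86 + $391.20 + $512.46 + $243.09 = $1,958.61

$1,958.61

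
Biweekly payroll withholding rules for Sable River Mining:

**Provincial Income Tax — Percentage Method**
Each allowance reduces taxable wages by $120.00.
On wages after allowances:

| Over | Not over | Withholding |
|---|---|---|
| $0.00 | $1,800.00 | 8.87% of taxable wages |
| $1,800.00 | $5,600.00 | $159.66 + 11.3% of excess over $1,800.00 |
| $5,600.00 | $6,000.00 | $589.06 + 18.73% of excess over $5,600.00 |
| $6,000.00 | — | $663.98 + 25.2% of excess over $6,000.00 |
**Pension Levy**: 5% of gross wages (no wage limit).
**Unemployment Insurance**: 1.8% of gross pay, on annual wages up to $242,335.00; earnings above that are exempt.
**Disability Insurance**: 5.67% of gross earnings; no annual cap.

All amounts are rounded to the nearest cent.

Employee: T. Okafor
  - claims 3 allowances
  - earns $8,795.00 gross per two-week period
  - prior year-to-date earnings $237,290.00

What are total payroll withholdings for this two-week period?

Provincial Income Tax: taxable = $8,795.00 − 3×$120.00 = $8,435.00
  $663.98 + 25.2% × ($8,435.00 − $6,000.00) = $663.98 + 25.2% × $2,435.00 = $1,277.60
Pension Levy: 5% × $8,795.00 = $439.75
Unemployment Insurance: cap $242,335.00 − YTD $237,290.00 = $5,045.00 subject; 1.8% × $5,045.00 = $90.81
Disability Insurance: 5.67% × $8,795.00 = $498.68
Total: $1,277.60 + $439.75 + $90.81 + $498.68 = $2,306.84

$2,306.84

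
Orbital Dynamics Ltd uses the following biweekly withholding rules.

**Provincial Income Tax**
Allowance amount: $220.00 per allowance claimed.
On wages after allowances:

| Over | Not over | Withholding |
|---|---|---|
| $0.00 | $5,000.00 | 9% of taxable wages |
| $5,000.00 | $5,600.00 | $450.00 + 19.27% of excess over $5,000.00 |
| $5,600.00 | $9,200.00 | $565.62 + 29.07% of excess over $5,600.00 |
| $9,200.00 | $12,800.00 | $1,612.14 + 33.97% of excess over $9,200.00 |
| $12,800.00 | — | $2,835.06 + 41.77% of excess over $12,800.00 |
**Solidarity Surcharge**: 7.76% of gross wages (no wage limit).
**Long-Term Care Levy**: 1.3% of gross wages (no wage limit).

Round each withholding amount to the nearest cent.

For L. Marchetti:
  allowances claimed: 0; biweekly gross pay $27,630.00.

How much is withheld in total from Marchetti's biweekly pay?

Provincial Income Tax: taxable = $27,630.00
  $2,835.06 + 41.77% × ($27,630.00 − $12,800.00) = $2,835.06 + 41.77% × $14,830.00 = $9,029.55
Solidarity Surcharge: 7.76% × $27,630.00 = $2,144.09
Long-Term Care Levy: 1.3% × $27,630.00 = $359.19
Total: $9,029.55 + $2,144.09 + $359.19 = $11,532.83

$11,532.83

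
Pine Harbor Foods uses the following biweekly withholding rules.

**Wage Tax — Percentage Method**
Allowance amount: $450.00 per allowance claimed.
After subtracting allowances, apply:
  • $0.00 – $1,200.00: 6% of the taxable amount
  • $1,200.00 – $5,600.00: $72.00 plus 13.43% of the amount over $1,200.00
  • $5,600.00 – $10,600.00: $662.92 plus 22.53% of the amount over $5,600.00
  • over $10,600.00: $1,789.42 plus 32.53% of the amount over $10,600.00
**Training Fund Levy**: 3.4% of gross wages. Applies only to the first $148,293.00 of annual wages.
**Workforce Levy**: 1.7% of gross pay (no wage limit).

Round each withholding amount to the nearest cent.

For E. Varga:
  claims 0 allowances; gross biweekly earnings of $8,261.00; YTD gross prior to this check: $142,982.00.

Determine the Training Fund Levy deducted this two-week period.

$180.57

Training Fund Levy: cap $148,293.00 − YTD $142,982.00 = $5,311.00 subject; 3.4% × $5,311.00 = $180.57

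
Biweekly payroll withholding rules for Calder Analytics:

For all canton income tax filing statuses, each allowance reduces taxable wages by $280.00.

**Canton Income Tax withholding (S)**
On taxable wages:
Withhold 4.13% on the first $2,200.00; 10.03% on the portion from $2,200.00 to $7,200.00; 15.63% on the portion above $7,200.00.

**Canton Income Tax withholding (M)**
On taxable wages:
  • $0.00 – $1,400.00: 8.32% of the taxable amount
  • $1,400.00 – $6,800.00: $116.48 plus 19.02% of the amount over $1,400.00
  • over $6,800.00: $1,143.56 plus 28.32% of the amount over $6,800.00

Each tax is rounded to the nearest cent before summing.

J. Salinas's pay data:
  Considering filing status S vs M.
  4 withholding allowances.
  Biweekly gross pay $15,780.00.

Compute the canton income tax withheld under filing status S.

Canton Income Tax (S): taxable = $15,780.00 − 4×$280.00 = $14,660.00
  $592.36 + 15.63% × ($14,660.00 − $7,200.00) = $592.36 + 15.63% × $7,460.00 = $1,758.36

$1,758.36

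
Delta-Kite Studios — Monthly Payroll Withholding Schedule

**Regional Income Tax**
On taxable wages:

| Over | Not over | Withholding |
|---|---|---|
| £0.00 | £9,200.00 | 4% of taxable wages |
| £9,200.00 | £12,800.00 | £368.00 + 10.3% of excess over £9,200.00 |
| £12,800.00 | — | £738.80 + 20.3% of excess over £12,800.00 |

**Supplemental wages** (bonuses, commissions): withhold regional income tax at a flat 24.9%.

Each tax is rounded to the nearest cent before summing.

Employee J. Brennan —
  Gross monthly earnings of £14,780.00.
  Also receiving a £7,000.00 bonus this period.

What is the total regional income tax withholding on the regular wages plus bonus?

£2,883.74

Regional Income Tax: taxable = £14,780.00
  £738.80 + 20.3% × (£14,780.00 − £12,800.00) = £738.80 + 20.3% × £1,980.00 = £1,140.74
Supplemental (24.9% flat on bonus): 24.9% × £7,000.00 = £1,743.00
Total regional income tax: £1,140.74 + £1,743.00 = £2,883.74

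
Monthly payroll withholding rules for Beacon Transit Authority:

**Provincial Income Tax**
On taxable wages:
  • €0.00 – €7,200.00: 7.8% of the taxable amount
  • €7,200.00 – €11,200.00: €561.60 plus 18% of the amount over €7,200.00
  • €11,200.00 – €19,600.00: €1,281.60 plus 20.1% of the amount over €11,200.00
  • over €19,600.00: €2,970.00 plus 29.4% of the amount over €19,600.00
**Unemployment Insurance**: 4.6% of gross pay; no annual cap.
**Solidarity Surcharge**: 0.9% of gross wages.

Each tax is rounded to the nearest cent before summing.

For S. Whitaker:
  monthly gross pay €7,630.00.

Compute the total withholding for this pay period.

Provincial Income Tax: taxable = €7,630.00
  €561.60 + 18% × (€7,630.00 − €7,200.00) = €561.60 + 18% × €430.00 = €639.00
Unemployment Insurance: 4.6% × €7,630.00 = €350.98
Solidarity Surcharge: 0.9% × €7,630.00 = €68.67
Total: €639.00 + €350.98 + €68.67 = €1,058.65

€1,058.65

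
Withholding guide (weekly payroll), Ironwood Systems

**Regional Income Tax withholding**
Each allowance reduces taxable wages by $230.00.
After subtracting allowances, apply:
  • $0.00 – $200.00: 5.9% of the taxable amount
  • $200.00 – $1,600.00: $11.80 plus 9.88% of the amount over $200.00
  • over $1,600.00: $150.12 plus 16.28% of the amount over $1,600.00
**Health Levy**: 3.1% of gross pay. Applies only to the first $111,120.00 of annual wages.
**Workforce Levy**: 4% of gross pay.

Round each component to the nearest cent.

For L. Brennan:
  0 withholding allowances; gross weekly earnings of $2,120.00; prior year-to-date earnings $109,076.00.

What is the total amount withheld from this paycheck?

$382.94

Regional Income Tax: taxable = $2,120.00
  $150.12 + 16.28% × ($2,120.00 − $1,600.00) = $150.12 + 16.28% × $520.00 = $234.78
Health Levy: cap $111,120.00 − YTD $109,076.00 = $2,044.00 subject; 3.1% × $2,044.00 = $63.36
Workforce Levy: 4% × $2,120.00 = $84.80
Total: $234.78 + $63.36 + $84.80 = $382.94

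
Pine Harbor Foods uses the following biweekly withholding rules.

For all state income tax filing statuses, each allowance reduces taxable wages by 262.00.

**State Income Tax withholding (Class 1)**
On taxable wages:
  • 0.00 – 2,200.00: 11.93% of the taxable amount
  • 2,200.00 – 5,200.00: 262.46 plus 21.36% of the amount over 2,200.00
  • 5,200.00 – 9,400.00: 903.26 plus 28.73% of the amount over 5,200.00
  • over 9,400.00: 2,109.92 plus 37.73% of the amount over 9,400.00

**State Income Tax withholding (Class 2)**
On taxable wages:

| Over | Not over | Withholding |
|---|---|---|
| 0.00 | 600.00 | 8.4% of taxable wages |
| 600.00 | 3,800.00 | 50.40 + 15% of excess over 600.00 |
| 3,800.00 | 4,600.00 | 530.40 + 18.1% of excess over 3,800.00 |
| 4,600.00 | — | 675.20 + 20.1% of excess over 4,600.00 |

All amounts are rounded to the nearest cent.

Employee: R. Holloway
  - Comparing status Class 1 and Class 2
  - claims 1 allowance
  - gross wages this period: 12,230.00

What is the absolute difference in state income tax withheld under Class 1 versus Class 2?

922.66

State Income Tax (Class 1): taxable = 12,230.00 − 1×262.00 = 11,968.00
  2,109.92 + 37.73% × (11,968.00 − 9,400.00) = 2,109.92 + 37.73% × 2,568.00 = 3,078.83
State Income Tax (Class 2): taxable = 12,230.00 − 1×262.00 = 11,968.00
  675.20 + 20.1% × (11,968.00 − 4,600.00) = 675.20 + 20.1% × 7,368.00 = 2,156.17
Difference: |3,078.83 − 2,156.17| = 922.66 (higher under Class 1)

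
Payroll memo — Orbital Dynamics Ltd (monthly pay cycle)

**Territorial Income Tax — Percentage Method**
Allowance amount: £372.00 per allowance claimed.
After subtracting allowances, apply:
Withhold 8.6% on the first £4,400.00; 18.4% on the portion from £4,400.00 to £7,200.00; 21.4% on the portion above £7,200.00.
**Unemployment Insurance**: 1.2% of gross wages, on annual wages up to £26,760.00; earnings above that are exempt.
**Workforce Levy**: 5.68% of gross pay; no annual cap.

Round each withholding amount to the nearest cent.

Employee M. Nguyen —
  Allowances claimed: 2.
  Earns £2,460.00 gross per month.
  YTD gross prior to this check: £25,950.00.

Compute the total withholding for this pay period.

£297.03

Territorial Income Tax: taxable = £2,460.00 − 2×£372.00 = £1,716.00
  8.6% × £1,716.00 = £147.58
Unemployment Insurance: cap £26,760.00 − YTD £25,950.00 = £810.00 subject; 1.2% × £810.00 = £9.72
Workforce Levy: 5.68% × £2,460.00 = £139.73
Total: £147.58 + £9.72 + £139.73 = £297.03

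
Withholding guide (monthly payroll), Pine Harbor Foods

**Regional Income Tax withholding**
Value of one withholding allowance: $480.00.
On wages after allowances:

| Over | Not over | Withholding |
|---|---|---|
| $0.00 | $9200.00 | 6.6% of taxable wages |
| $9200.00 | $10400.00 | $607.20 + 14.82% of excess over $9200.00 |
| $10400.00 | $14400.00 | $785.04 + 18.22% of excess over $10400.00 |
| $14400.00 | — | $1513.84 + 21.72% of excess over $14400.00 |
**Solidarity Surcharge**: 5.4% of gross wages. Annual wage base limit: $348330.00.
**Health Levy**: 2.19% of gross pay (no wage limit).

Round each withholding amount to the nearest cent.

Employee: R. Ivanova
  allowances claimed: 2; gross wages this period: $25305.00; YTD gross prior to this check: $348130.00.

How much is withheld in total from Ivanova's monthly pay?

$4238.87

Regional Income Tax: taxable = $25305.00 − 2×$480.00 = $24345.00
  $1513.84 + 21.72% × ($24345.00 − $14400.00) = $1513.84 + 21.72% × $9945.00 = $3673.89
Solidarity Surcharge: cap $348330.00 − YTD $348130.00 = $200.00 subject; 5.4% × $200.00 = $10.80
Health Levy: 2.19% × $25305.00 = $554.18
Total: $3673.89 + $10.80 + $554.18 = $4238.87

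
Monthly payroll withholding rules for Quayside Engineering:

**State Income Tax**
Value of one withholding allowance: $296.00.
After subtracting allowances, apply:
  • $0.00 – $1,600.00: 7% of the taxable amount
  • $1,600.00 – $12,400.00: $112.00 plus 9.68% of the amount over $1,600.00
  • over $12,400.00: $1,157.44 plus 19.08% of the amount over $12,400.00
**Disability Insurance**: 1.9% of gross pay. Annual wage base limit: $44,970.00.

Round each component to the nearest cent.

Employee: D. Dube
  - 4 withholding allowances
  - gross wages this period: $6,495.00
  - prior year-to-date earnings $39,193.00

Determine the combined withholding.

State Income Tax: taxable = $6,495.00 − 4×$296.00 = $5,311.00
  $112.00 + 9.68% × ($5,311.00 − $1,600.00) = $112.00 + 9.68% × $3,711.00 = $471.22
Disability Insurance: cap $44,970.00 − YTD $39,193.00 = $5,777.00 subject; 1.9% × $5,777.00 = $109.76
Total: $471.22 + $109.76 = $580.98

$580.98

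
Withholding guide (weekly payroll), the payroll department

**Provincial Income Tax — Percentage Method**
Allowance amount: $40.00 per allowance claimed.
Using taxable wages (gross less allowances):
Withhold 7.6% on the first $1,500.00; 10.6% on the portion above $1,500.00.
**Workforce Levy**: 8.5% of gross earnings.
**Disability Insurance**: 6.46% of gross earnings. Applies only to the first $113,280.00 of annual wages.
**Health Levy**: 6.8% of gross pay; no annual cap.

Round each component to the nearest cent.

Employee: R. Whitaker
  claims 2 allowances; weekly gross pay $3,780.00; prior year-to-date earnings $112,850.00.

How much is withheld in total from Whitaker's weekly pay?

Provincial Income Tax: taxable = $3,780.00 − 2×$40.00 = $3,700.00
  $114.00 + 10.6% × ($3,700.00 − $1,500.00) = $114.00 + 10.6% × $2,200.00 = $347.20
Workforce Levy: 8.5% × $3,780.00 = $321.30
Disability Insurance: cap $113,280.00 − YTD $112,850.00 = $430.00 subject; 6.46% × $430.00 = $27.78
Health Levy: 6.8% × $3,780.00 = $257.04
Total: $347.20 + $321.30 + $27.78 + $257.04 = $953.32

$953.32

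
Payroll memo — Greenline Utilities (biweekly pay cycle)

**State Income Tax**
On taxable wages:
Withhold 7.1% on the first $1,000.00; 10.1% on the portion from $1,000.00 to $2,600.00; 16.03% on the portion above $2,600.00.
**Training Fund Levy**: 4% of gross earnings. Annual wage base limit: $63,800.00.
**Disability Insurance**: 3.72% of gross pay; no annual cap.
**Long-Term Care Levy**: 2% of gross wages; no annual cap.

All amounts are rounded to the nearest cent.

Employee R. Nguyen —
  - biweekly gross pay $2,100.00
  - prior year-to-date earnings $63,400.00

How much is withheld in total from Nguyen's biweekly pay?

$318.22

State Income Tax: taxable = $2,100.00
  $71.00 + 10.1% × ($2,100.00 − $1,000.00) = $71.00 + 10.1% × $1,100.00 = $182.10
Training Fund Levy: cap $63,800.00 − YTD $63,400.00 = $400.00 subject; 4% × $400.00 = $16.00
Disability Insurance: 3.72% × $2,100.00 = $78.12
Long-Term Care Levy: 2% × $2,100.00 = $42.00
Total: $182.10 + $16.00 + $78.12 + $42.00 = $318.22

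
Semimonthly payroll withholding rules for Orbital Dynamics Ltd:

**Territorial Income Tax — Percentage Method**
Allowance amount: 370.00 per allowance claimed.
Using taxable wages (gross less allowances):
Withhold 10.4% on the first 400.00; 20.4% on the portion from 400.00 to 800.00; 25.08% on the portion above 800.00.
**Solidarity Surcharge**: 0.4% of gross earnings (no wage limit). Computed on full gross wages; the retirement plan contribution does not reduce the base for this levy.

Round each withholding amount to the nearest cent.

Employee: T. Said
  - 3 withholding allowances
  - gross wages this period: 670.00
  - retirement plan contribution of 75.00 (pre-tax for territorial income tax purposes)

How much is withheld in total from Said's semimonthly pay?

2.68

Territorial Income Tax: taxable = 670.00 − 75.00 − 3×370.00 = -515.00
  Taxable ≤ 0 → 0.00
Solidarity Surcharge: 0.4% × 670.00 = 2.68
Total: 0.00 + 2.68 = 2.68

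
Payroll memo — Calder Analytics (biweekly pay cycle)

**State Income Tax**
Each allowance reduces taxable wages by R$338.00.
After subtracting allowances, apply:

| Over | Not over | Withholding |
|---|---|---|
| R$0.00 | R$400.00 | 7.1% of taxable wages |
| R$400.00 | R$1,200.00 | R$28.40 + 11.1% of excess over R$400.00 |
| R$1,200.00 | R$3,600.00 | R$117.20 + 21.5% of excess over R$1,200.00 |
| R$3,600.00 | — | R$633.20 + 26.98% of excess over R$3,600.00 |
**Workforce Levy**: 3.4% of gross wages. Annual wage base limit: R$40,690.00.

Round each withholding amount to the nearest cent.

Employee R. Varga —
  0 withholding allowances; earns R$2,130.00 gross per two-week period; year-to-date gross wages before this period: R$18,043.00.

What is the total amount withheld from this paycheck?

State Income Tax: taxable = R$2,130.00
  R$117.20 + 21.5% × (R$2,130.00 − R$1,200.00) = R$117.20 + 21.5% × R$930.00 = R$317.15
Workforce Levy: 3.4% × R$2,130.00 = R$72.42
Total: R$317.15 + R$72.42 = R$389.57

R$389.57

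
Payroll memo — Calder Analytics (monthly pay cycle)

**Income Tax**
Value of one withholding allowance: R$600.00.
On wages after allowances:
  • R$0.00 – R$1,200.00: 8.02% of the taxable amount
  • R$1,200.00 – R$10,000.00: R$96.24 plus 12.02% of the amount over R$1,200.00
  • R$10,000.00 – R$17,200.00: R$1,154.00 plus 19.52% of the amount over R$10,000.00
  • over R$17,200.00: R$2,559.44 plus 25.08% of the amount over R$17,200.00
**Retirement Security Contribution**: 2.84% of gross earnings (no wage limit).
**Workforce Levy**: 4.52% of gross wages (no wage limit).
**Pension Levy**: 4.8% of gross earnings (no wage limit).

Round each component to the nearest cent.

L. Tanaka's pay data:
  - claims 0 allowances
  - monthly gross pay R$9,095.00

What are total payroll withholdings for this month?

Income Tax: taxable = R$9,095.00
  R$96.24 + 12.02% × (R$9,095.00 − R$1,200.00) = R$96.24 + 12.02% × R$7,895.00 = R$1,045.22
Retirement Security Contribution: 2.84% × R$9,095.00 = R$258.30
Workforce Levy: 4.52% × R$9,095.00 = R$411.09
Pension Levy: 4.8% × R$9,095.00 = R$436.56
Total: R$1,045.22 + R$258.30 + R$411.09 + R$436.56 = R$2,151.17

R$2,151.17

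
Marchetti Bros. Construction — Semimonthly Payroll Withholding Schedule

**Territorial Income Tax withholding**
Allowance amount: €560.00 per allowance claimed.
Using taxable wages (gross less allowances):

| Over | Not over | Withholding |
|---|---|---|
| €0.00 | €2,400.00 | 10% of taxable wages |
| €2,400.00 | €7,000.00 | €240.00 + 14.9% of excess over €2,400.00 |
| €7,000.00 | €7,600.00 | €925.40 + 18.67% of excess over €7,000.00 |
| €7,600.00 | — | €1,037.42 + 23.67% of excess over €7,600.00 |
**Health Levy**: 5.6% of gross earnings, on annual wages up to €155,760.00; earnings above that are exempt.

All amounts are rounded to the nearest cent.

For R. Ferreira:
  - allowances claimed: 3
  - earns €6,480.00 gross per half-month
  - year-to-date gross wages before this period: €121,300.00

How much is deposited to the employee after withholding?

Territorial Income Tax: taxable = €6,480.00 − 3×€560.00 = €4,800.00
  €240.00 + 14.9% × (€4,800.00 − €2,400.00) = €240.00 + 14.9% × €2,400.00 = €597.60
Health Levy: 5.6% × €6,480.00 = €362.88
Total withheld: €597.60 + €362.88 = €960.48
Net pay: €6,480.00 − €960.48 = €5,519.52

€5,519.52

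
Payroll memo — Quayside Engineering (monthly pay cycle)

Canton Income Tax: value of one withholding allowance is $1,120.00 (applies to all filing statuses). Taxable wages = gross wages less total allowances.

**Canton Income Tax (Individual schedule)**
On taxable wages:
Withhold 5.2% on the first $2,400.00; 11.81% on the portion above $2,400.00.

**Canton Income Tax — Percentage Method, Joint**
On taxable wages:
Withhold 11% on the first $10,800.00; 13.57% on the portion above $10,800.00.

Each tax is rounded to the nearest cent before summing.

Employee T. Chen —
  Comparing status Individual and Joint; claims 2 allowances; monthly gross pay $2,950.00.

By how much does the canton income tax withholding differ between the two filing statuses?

Canton Income Tax (Individual): taxable = $2,950.00 − 2×$1,120.00 = $710.00
  5.2% × $710.00 = $36.92
Canton Income Tax (Joint): taxable = $2,950.00 − 2×$1,120.00 = $710.00
  11% × $710.00 = $78.10
Difference: |$36.92 − $78.10| = $41.18 (higher under Joint)

$41.18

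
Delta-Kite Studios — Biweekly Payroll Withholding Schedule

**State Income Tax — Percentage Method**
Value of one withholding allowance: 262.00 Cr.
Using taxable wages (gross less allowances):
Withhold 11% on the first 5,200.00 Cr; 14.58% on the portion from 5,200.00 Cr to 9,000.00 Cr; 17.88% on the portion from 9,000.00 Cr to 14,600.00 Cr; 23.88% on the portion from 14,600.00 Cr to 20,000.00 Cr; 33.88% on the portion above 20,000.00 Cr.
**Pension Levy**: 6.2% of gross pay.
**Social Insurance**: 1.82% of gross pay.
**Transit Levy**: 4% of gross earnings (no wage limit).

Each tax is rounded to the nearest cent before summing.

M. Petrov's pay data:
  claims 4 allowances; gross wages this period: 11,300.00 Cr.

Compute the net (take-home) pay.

8,591.84 Cr

State Income Tax: taxable = 11,300.00 Cr − 4×262.00 Cr = 10,252.00 Cr
  1,126.04 Cr + 17.88% × (10,252.00 Cr − 9,000.00 Cr) = 1,126.04 Cr + 17.88% × 1,252.00 Cr = 1,349.90 Cr
Pension Levy: 6.2% × 11,300.00 Cr = 700.60 Cr
Social Insurance: 1.82% × 11,300.00 Cr = 205.66 Cr
Transit Levy: 4% × 11,300.00 Cr = 452.00 Cr
Total withheld: 1,349.90 Cr + 700.60 Cr + 205.66 Cr + 452.00 Cr = 2,708.16 Cr
Net pay: 11,300.00 Cr − 2,708.16 Cr = 8,591.84 Cr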